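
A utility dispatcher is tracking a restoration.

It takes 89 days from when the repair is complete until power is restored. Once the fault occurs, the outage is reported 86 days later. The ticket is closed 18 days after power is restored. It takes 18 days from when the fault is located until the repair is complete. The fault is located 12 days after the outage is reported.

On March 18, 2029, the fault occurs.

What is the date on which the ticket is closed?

October 27, 2029

The fault occurs: Mar 18, 2029.
The outage is reported: Mar 18, 2029 + 86 days = Jun 12, 2029.
The fault is located: Jun 12, 2029 + 12 days = Jun 24, 2029.
The repair is complete: Jun 24, 2029 + 18 days = Jul 12, 2029.
Power is restored: Jul 12, 2029 + 89 days = Oct 9, 2029.
The ticket is closed: Oct 9, 2029 + 18 days = Oct 27, 2029.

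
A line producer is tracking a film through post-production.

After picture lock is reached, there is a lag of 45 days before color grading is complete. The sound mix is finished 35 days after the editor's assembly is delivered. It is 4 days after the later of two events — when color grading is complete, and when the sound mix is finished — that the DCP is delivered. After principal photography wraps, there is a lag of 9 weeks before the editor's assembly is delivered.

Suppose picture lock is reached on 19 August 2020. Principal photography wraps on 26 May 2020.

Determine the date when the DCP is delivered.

Picture lock is reached: Aug 19, 2020.
Color grading is complete: Aug 19, 2020 + 45 days = Oct 3, 2020.
Principal photography wraps: May 26, 2020.
The editor's assembly is delivered: May 26, 2020 + 9 weeks = Jul 28, 2020.
The sound mix is finished: Jul 28, 2020 + 35 days = Sep 1, 2020.
Both prerequisites met — color grading is complete (Oct 3, 2020), the sound mix is finished (Sep 1, 2020); the later is Oct 3, 2020.
The DCP is delivered: Oct 3, 2020 + 4 days = Oct 7, 2020.

7 October 2020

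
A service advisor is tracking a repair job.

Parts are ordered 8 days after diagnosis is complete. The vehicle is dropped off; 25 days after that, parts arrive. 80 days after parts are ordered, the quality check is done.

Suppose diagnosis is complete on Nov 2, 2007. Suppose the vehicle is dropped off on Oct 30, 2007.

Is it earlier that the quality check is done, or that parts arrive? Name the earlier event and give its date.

Parts arrive — Nov 24, 2007

Diagnosis is complete: Nov 2, 2007.
Parts are ordered: Nov 2, 2007 + 8 days = Nov 10, 2007.
The quality check is done: Nov 10, 2007 + 80 days = Jan 29, 2008.
The vehicle is dropped off: Oct 30, 2007.
Parts arrive: Oct 30, 2007 + 25 days = Nov 24, 2007.
Comparing: the quality check is done on Jan 29, 2008 vs parts arrive on Nov 24, 2007. Earlier: parts arrive.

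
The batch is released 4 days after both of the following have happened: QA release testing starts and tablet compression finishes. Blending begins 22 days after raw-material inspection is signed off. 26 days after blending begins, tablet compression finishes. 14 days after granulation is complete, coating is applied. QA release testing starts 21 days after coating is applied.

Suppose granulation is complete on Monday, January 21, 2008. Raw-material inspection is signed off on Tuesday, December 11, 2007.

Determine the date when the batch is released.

Friday, February 29, 2008

Granulation is complete: Jan 21, 2008.
Coating is applied: Jan 21, 2008 + 14 days = Feb 4, 2008.
QA release testing starts: Feb 4, 2008 + 21 days = Feb 25, 2008.
Raw-material inspection is signed off: Dec 11, 2007.
Blending begins: Dec 11, 2007 + 22 days = Jan 2, 2008.
Tablet compression finishes: Jan 2, 2008 + 26 days = Jan 28, 2008.
Both prerequisites met — QA release testing starts (Feb 25, 2008), tablet compression finishes (Jan 28, 2008); the later is Feb 25, 2008.
The batch is released: Feb 25, 2008 + 4 days = Feb 29, 2008.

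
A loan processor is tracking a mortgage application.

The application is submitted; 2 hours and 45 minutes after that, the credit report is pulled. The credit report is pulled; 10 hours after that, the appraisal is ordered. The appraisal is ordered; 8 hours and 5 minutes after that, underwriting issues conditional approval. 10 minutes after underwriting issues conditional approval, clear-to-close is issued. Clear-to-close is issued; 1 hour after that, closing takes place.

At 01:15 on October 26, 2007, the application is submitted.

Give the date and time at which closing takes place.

The application is submitted: 01:15 Oct 26, 2007.
The credit report is pulled: 01:15 Oct 26, 2007 + 2h45m = 04:00 Oct 26, 2007.
The appraisal is ordered: 04:00 Oct 26, 2007 + 10h = 14:00 Oct 26, 2007.
Underwriting issues conditional approval: 14:00 Oct 26, 2007 + 8h05m = 22:05 Oct 26, 2007.
Clear-to-close is issued: 22:05 Oct 26, 2007 + 10m = 22:15 Oct 26, 2007.
Closing takes place: 22:15 Oct 26, 2007 + 1h = 23:15 Oct 26, 2007.

23:15 on October 26, 2007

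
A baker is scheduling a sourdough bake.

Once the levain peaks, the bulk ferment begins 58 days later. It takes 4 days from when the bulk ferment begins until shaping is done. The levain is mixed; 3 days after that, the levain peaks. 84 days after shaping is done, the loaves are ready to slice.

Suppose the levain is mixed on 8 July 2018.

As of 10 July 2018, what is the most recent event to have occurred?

The levain is mixed

The levain is mixed: Jul 8, 2018.
The levain peaks: Jul 8, 2018 + 3 days = Jul 11, 2018.
The bulk ferment begins: Jul 11, 2018 + 58 days = Sep 7, 2018.
Shaping is done: Sep 7, 2018 + 4 days = Sep 11, 2018.
The loaves are ready to slice: Sep 11, 2018 + 84 days = Dec 4, 2018.
Jul 10, 2018 falls between when the levain is mixed (Jul 8, 2018) and when the levain peaks (Jul 11, 2018).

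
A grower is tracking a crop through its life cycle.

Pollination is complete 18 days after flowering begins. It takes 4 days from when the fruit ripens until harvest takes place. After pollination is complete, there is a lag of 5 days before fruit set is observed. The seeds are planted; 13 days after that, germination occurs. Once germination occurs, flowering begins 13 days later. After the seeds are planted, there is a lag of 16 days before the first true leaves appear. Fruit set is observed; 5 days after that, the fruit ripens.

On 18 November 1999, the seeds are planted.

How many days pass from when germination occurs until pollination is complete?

Causal path: germination occurs → flowering begins → pollination is complete.
Total delay along the path: 13 + 18 = 31 days.

31 days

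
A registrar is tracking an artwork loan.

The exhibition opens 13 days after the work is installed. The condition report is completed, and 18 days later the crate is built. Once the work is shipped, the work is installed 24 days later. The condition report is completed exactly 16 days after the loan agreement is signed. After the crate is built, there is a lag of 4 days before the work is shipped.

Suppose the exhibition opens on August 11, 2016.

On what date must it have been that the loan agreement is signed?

The exhibition opens: Aug 11, 2016.
The work is installed: Aug 11, 2016 − 13 days = Jul 29, 2016.
The work is shipped: Jul 29, 2016 − 24 days = Jul 5, 2016.
The crate is built: Jul 5, 2016 − 4 days = Jul 1, 2016.
The condition report is completed: Jul 1, 2016 − 18 days = Jun 13, 2016.
The loan agreement is signed: Jun 13, 2016 − 16 days = May 28, 2016.

May 28, 2016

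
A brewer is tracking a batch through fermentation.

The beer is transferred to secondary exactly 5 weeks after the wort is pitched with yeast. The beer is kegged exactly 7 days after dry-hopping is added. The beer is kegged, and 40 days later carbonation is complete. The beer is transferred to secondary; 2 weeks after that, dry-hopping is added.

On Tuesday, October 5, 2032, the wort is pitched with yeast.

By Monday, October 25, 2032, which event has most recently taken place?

The wort is pitched with yeast: Oct 5, 2032.
The beer is transferred to secondary: Oct 5, 2032 + 5 weeks = Nov 9, 2032.
Dry-hopping is added: Nov 9, 2032 + 2 weeks = Nov 23, 2032.
The beer is kegged: Nov 23, 2032 + 7 days = Nov 30, 2032.
Carbonation is complete: Nov 30, 2032 + 40 days = Jan 9, 2033.
Oct 25, 2032 falls between when the wort is pitched with yeast (Oct 5, 2032) and when the beer is transferred to secondary (Nov 9, 2032).

The wort is pitched with yeast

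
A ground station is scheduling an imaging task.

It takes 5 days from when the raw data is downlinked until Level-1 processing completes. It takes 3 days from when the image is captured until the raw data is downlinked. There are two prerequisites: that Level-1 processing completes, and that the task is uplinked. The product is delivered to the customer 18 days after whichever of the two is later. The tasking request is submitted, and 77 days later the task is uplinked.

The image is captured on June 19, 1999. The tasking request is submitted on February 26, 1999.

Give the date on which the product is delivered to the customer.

The image is captured: Jun 19, 1999.
The raw data is downlinked: Jun 19, 1999 + 3 days = Jun 22, 1999.
Level-1 processing completes: Jun 22, 1999 + 5 days = Jun 27, 1999.
The tasking request is submitted: Feb 26, 1999.
The task is uplinked: Feb 26, 1999 + 77 days = May 14, 1999.
Both prerequisites met — Level-1 processing completes (Jun 27, 1999), the task is uplinked (May 14, 1999); the later is Jun 27, 1999.
The product is delivered to the customer: Jun 27, 1999 + 18 days = Jul 15, 1999.

July 15, 1999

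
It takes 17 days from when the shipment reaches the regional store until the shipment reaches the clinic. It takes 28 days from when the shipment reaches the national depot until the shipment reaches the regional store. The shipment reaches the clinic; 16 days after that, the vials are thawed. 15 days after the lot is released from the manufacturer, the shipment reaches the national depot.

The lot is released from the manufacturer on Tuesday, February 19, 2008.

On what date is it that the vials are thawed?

The lot is released from the manufacturer: Feb 19, 2008.
The shipment reaches the national depot: Feb 19, 2008 + 15 days = Mar 5, 2008.
The shipment reaches the regional store: Mar 5, 2008 + 28 days = Apr 2, 2008.
The shipment reaches the clinic: Apr 2, 2008 + 17 days = Apr 19, 2008.
The vials are thawed: Apr 19, 2008 + 16 days = May 5, 2008.

Monday, May 5, 2008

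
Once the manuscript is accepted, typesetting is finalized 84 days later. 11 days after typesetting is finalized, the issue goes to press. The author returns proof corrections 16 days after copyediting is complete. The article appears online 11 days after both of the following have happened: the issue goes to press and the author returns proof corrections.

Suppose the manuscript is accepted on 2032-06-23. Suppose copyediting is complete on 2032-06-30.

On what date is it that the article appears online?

The manuscript is accepted: Jun 23, 2032.
Typesetting is finalized: Jun 23, 2032 + 84 days = Sep 15, 2032.
The issue goes to press: Sep 15, 2032 + 11 days = Sep 26, 2032.
Copyediting is complete: Jun 30, 2032.
The author returns proof corrections: Jun 30, 2032 + 16 days = Jul 16, 2032.
Both prerequisites met — the issue goes to press (Sep 26, 2032), the author returns proof corrections (Jul 16, 2032); the later is Sep 26, 2032.
The article appears online: Sep 26, 2032 + 11 days = Oct 7, 2032.

2032-10-07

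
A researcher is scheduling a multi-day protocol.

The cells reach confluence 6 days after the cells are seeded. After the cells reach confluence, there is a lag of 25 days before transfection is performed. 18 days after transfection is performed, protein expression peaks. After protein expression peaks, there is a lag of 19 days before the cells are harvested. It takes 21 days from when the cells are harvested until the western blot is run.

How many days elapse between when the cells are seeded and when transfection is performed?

Causal path: the cells are seeded → the cells reach confluence → transfection is performed.
Total delay along the path: 6 + 25 = 31 days.

31 days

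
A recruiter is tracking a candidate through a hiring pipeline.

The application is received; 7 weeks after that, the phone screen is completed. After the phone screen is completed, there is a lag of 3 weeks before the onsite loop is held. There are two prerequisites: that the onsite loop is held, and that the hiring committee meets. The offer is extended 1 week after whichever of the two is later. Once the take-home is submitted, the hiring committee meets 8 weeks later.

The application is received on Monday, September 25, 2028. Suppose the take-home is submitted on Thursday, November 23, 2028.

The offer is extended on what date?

Thursday, January 25, 2029

The application is received: Sep 25, 2028.
The phone screen is completed: Sep 25, 2028 + 7 weeks = Nov 13, 2028.
The onsite loop is held: Nov 13, 2028 + 3 weeks = Dec 4, 2028.
The take-home is submitted: Nov 23, 2028.
The hiring committee meets: Nov 23, 2028 + 8 weeks = Jan 18, 2029.
Both prerequisites met — the onsite loop is held (Dec 4, 2028), the hiring committee meets (Jan 18, 2029); the later is Jan 18, 2029.
The offer is extended: Jan 18, 2029 + 1 week = Jan 25, 2029.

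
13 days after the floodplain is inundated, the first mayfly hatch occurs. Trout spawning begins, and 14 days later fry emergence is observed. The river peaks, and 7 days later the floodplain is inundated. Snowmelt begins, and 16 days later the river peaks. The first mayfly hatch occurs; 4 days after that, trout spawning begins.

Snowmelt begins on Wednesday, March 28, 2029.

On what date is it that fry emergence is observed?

Monday, May 21, 2029

Snowmelt begins: Mar 28, 2029.
The river peaks: Mar 28, 2029 + 16 days = Apr 13, 2029.
The floodplain is inundated: Apr 13, 2029 + 7 days = Apr 20, 2029.
The first mayfly hatch occurs: Apr 20, 2029 + 13 days = May 3, 2029.
Trout spawning begins: May 3, 2029 + 4 days = May 7, 2029.
Fry emergence is observed: May 7, 2029 + 14 days = May 21, 2029.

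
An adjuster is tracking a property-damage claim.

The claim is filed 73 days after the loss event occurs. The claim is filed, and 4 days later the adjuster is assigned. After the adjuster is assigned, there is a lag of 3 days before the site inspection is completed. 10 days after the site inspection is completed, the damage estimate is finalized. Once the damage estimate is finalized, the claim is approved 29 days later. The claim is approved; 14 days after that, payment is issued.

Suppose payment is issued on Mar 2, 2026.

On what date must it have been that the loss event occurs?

Payment is issued: Mar 2, 2026.
The claim is approved: Mar 2, 2026 − 14 days = Feb 16, 2026.
The damage estimate is finalized: Feb 16, 2026 − 29 days = Jan 18, 2026.
The site inspection is completed: Jan 18, 2026 − 10 days = Jan 8, 2026.
The adjuster is assigned: Jan 8, 2026 − 3 days = Jan 5, 2026.
The claim is filed: Jan 5, 2026 − 4 days = Jan 1, 2026.
The loss event occurs: Jan 1, 2026 − 73 days = Oct 20, 2025.

Oct 20, 2025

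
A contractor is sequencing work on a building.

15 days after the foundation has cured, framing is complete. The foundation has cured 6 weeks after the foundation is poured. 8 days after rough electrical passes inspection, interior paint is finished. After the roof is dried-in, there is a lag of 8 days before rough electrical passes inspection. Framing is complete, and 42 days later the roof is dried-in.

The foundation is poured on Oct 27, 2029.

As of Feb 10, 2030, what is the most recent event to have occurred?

The foundation is poured: Oct 27, 2029.
The foundation has cured: Oct 27, 2029 + 6 weeks = Dec 8, 2029.
Framing is complete: Dec 8, 2029 + 15 days = Dec 23, 2029.
The roof is dried-in: Dec 23, 2029 + 42 days = Feb 3, 2030.
Rough electrical passes inspection: Feb 3, 2030 + 8 days = Feb 11, 2030.
Interior paint is finished: Feb 11, 2030 + 8 days = Feb 19, 2030.
Feb 10, 2030 falls between when the roof is dried-in (Feb 3, 2030) and when rough electrical passes inspection (Feb 11, 2030).

The roof is dried-in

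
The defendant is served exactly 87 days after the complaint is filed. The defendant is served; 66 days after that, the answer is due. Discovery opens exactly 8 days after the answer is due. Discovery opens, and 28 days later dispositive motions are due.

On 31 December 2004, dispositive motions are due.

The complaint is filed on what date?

25 June 2004

Dispositive motions are due: Dec 31, 2004.
Discovery opens: Dec 31, 2004 − 28 days = Dec 3, 2004.
The answer is due: Dec 3, 2004 − 8 days = Nov 25, 2004.
The defendant is served: Nov 25, 2004 − 66 days = Sep 20, 2004.
The complaint is filed: Sep 20, 2004 − 87 days = Jun 25, 2004.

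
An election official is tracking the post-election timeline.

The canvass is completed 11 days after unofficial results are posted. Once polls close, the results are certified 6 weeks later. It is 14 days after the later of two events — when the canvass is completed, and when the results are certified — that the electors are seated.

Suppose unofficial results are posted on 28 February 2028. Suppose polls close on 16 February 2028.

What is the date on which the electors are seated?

Unofficial results are posted: Feb 28, 2028.
The canvass is completed: Feb 28, 2028 + 11 days = Mar 10, 2028.
Polls close: Feb 16, 2028.
The results are certified: Feb 16, 2028 + 6 weeks = Mar 29, 2028.
Both prerequisites met — the canvass is completed (Mar 10, 2028), the results are certified (Mar 29, 2028); the later is Mar 29, 2028.
The electors are seated: Mar 29, 2028 + 14 days = Apr 12, 2028.

12 April 2028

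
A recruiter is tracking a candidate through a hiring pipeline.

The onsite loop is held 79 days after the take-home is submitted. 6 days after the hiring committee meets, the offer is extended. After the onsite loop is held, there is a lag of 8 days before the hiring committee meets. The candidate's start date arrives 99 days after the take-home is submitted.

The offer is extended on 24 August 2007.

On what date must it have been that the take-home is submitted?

The offer is extended: Aug 24, 2007.
The hiring committee meets: Aug 24, 2007 − 6 days = Aug 18, 2007.
The onsite loop is held: Aug 18, 2007 − 8 days = Aug 10, 2007.
The take-home is submitted: Aug 10, 2007 − 79 days = May 23, 2007.

23 May 2007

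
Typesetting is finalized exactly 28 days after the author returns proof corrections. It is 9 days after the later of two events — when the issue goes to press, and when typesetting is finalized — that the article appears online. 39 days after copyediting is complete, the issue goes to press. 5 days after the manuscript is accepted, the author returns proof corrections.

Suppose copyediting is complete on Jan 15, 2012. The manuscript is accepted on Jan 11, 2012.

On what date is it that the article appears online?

Mar 3, 2012

Copyediting is complete: Jan 15, 2012.
The issue goes to press: Jan 15, 2012 + 39 days = Feb 23, 2012.
The manuscript is accepted: Jan 11, 2012.
The author returns proof corrections: Jan 11, 2012 + 5 days = Jan 16, 2012.
Typesetting is finalized: Jan 16, 2012 + 28 days = Feb 13, 2012.
Both prerequisites met — the issue goes to press (Feb 23, 2012), typesetting is finalized (Feb 13, 2012); the later is Feb 23, 2012.
The article appears online: Feb 23, 2012 + 9 days = Mar 3, 2012.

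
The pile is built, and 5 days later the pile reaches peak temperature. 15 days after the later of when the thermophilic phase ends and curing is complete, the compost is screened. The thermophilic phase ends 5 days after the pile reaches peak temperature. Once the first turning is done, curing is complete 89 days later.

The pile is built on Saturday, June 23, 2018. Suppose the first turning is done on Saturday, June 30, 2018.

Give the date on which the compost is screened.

Friday, October 12, 2018

The pile is built: Jun 23, 2018.
The pile reaches peak temperature: Jun 23, 2018 + 5 days = Jun 28, 2018.
The thermophilic phase ends: Jun 28, 2018 + 5 days = Jul 3, 2018.
The first turning is done: Jun 30, 2018.
Curing is complete: Jun 30, 2018 + 89 days = Sep 27, 2018.
Both prerequisites met — the thermophilic phase ends (Jul 3, 2018), curing is complete (Sep 27, 2018); the later is Sep 27, 2018.
The compost is screened: Sep 27, 2018 + 15 days = Oct 12, 2018.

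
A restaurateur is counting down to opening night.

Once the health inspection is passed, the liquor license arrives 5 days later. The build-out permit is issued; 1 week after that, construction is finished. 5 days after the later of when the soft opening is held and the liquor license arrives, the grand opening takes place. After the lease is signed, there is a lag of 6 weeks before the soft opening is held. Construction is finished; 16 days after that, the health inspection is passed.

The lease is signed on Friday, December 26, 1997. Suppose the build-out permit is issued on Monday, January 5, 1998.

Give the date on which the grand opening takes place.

The lease is signed: Dec 26, 1997.
The soft opening is held: Dec 26, 1997 + 6 weeks = Feb 6, 1998.
The build-out permit is issued: Jan 5, 1998.
Construction is finished: Jan 5, 1998 + 1 week = Jan 12, 1998.
The health inspection is passed: Jan 12, 1998 + 16 days = Jan 28, 1998.
The liquor license arrives: Jan 28, 1998 + 5 days = Feb 2, 1998.
Both prerequisites met — the soft opening is held (Feb 6, 1998), the liquor license arrives (Feb 2, 1998); the later is Feb 6, 1998.
The grand opening takes place: Feb 6, 1998 + 5 days = Feb 11, 1998.

Wednesday, February 11, 1998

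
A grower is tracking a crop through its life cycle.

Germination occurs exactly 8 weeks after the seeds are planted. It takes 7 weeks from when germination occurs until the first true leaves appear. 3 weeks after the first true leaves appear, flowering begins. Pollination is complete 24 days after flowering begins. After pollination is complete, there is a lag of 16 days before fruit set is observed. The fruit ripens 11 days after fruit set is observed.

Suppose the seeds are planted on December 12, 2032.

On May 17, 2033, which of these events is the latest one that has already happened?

Pollination is complete

The seeds are planted: Dec 12, 2032.
Germination occurs: Dec 12, 2032 + 8 weeks = Feb 6, 2033.
The first true leaves appear: Feb 6, 2033 + 7 weeks = Mar 27, 2033.
Flowering begins: Mar 27, 2033 + 3 weeks = Apr 17, 2033.
Pollination is complete: Apr 17, 2033 + 24 days = May 11, 2033.
Fruit set is observed: May 11, 2033 + 16 days = May 27, 2033.
The fruit ripens: May 27, 2033 + 11 days = Jun 7, 2033.
May 17, 2033 falls between when pollination is complete (May 11, 2033) and when fruit set is observed (May 27, 2033).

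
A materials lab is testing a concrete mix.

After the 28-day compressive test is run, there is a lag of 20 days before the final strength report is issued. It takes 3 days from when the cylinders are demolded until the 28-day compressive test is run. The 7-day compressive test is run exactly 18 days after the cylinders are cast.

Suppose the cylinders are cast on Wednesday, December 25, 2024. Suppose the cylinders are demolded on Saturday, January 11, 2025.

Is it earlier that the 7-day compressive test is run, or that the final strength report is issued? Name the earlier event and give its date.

The cylinders are cast: Dec 25, 2024.
The 7-day compressive test is run: Dec 25, 2024 + 18 days = Jan 12, 2025.
The cylinders are demolded: Jan 11, 2025.
The 28-day compressive test is run: Jan 11, 2025 + 3 days = Jan 14, 2025.
The final strength report is issued: Jan 14, 2025 + 20 days = Feb 3, 2025.
Comparing: the 7-day compressive test is run on Jan 12, 2025 vs the final strength report is issued on Feb 3, 2025. Earlier: the 7-day compressive test is run.

The 7-day compressive test is run — Sunday, January 12, 2025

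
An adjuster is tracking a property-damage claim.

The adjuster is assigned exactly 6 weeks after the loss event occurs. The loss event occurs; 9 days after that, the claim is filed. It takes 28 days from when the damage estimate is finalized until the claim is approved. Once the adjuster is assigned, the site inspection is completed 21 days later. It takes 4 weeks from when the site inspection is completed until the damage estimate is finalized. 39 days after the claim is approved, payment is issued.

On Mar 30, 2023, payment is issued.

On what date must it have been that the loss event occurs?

Payment is issued: Mar 30, 2023.
The claim is approved: Mar 30, 2023 − 39 days = Feb 19, 2023.
The damage estimate is finalized: Feb 19, 2023 − 28 days = Jan 22, 2023.
The site inspection is completed: Jan 22, 2023 − 4 weeks = Dec 25, 2022.
The adjuster is assigned: Dec 25, 2022 − 21 days = Dec 4, 2022.
The loss event occurs: Dec 4, 2022 − 6 weeks = Oct 23, 2022.

Oct 23, 2022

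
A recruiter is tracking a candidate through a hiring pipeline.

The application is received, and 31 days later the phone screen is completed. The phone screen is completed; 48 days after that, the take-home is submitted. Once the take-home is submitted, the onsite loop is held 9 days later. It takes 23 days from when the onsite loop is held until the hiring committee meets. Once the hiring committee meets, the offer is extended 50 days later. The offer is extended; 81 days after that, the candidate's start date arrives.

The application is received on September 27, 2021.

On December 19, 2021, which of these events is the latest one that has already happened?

The take-home is submitted

The application is received: Sep 27, 2021.
The phone screen is completed: Sep 27, 2021 + 31 days = Oct 28, 2021.
The take-home is submitted: Oct 28, 2021 + 48 days = Dec 15, 2021.
The onsite loop is held: Dec 15, 2021 + 9 days = Dec 24, 2021.
The hiring committee meets: Dec 24, 2021 + 23 days = Jan 16, 2022.
The offer is extended: Jan 16, 2022 + 50 days = Mar 7, 2022.
The candidate's start date arrives: Mar 7, 2022 + 81 days = May 27, 2022.
Dec 19, 2021 falls between when the take-home is submitted (Dec 15, 2021) and when the onsite loop is held (Dec 24, 2021).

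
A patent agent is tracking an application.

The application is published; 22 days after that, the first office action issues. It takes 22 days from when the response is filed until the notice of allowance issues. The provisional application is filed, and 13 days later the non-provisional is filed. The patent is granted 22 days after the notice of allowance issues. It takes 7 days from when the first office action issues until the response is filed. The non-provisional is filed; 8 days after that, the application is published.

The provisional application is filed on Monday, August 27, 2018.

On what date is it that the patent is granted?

Thursday, November 29, 2018

The provisional application is filed: Aug 27, 2018.
The non-provisional is filed: Aug 27, 2018 + 13 days = Sep 9, 2018.
The application is published: Sep 9, 2018 + 8 days = Sep 17, 2018.
The first office action issues: Sep 17, 2018 + 22 days = Oct 9, 2018.
The response is filed: Oct 9, 2018 + 7 days = Oct 16, 2018.
The notice of allowance issues: Oct 16, 2018 + 22 days = Nov 7, 2018.
The patent is granted: Nov 7, 2018 + 22 days = Nov 29, 2018.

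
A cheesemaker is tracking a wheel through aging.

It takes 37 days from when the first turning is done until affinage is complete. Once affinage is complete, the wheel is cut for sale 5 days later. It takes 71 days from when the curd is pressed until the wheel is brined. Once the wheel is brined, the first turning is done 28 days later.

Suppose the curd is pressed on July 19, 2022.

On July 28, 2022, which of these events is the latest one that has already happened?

The curd is pressed: Jul 19, 2022.
The wheel is brined: Jul 19, 2022 + 71 days = Sep 28, 2022.
The first turning is done: Sep 28, 2022 + 28 days = Oct 26, 2022.
Affinage is complete: Oct 26, 2022 + 37 days = Dec 2, 2022.
The wheel is cut for sale: Dec 2, 2022 + 5 days = Dec 7, 2022.
Jul 28, 2022 falls between when the curd is pressed (Jul 19, 2022) and when the wheel is brined (Sep 28, 2022).

The curd is pressed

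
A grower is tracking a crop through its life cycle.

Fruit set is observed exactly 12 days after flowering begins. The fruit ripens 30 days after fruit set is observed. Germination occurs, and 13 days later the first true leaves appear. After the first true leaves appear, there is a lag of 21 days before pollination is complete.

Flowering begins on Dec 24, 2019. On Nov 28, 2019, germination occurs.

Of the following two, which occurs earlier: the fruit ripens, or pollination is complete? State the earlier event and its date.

Flowering begins: Dec 24, 2019.
Fruit set is observed: Dec 24, 2019 + 12 days = Jan 5, 2020.
The fruit ripens: Jan 5, 2020 + 30 days = Feb 4, 2020.
Germination occurs: Nov 28, 2019.
The first true leaves appear: Nov 28, 2019 + 13 days = Dec 11, 2019.
Pollination is complete: Dec 11, 2019 + 21 days = Jan 1, 2020.
Comparing: the fruit ripens on Feb 4, 2020 vs pollination is complete on Jan 1, 2020. Earlier: pollination is complete.

Pollination is complete — Jan 1, 2020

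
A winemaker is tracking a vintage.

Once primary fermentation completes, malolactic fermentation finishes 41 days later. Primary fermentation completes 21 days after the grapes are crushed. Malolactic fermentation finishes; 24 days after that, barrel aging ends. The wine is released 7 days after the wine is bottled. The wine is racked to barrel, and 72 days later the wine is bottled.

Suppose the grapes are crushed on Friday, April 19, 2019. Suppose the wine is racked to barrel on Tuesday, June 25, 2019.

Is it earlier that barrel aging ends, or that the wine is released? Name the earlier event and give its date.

Barrel aging ends — Sunday, July 14, 2019

The grapes are crushed: Apr 19, 2019.
Primary fermentation completes: Apr 19, 2019 + 21 days = May 10, 2019.
Malolactic fermentation finishes: May 10, 2019 + 41 days = Jun 20, 2019.
Barrel aging ends: Jun 20, 2019 + 24 days = Jul 14, 2019.
The wine is racked to barrel: Jun 25, 2019.
The wine is bottled: Jun 25, 2019 + 72 days = Sep 5, 2019.
The wine is released: Sep 5, 2019 + 7 days = Sep 12, 2019.
Comparing: barrel aging ends on Jul 14, 2019 vs the wine is released on Sep 12, 2019. Earlier: barrel aging ends.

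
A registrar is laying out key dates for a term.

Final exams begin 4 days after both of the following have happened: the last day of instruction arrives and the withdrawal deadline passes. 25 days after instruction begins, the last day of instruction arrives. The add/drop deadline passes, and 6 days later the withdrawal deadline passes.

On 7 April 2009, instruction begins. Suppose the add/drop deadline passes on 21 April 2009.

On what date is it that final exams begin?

Instruction begins: Apr 7, 2009.
The last day of instruction arrives: Apr 7, 2009 + 25 days = May 2, 2009.
The add/drop deadline passes: Apr 21, 2009.
The withdrawal deadline passes: Apr 21, 2009 + 6 days = Apr 27, 2009.
Both prerequisites met — the last day of instruction arrives (May 2, 2009), the withdrawal deadline passes (Apr 27, 2009); the later is May 2, 2009.
Final exams begin: May 2, 2009 + 4 days = May 6, 2009.

6 May 2009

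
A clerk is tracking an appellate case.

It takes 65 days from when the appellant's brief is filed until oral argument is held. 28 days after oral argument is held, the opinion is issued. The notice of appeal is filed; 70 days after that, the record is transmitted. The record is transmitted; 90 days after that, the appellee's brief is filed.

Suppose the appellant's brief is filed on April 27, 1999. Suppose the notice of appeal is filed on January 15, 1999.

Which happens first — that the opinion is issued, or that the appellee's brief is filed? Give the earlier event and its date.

The appellant's brief is filed: Apr 27, 1999.
Oral argument is held: Apr 27, 1999 + 65 days = Jul 1, 1999.
The opinion is issued: Jul 1, 1999 + 28 days = Jul 29, 1999.
The notice of appeal is filed: Jan 15, 1999.
The record is transmitted: Jan 15, 1999 + 70 days = Mar 26, 1999.
The appellee's brief is filed: Mar 26, 1999 + 90 days = Jun 24, 1999.
Comparing: the opinion is issued on Jul 29, 1999 vs the appellee's brief is filed on Jun 24, 1999. Earlier: the appellee's brief is filed.

The appellee's brief is filed — June 24, 1999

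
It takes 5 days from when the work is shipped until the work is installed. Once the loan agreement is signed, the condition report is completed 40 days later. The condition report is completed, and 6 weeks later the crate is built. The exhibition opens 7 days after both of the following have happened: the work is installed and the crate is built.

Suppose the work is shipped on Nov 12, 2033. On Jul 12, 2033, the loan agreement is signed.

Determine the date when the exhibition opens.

Nov 24, 2033

The work is shipped: Nov 12, 2033.
The work is installed: Nov 12, 2033 + 5 days = Nov 17, 2033.
The loan agreement is signed: Jul 12, 2033.
The condition report is completed: Jul 12, 2033 + 40 days = Aug 21, 2033.
The crate is built: Aug 21, 2033 + 6 weeks = Oct 2, 2033.
Both prerequisites met — the work is installed (Nov 17, 2033), the crate is built (Oct 2, 2033); the later is Nov 17, 2033.
The exhibition opens: Nov 17, 2033 + 7 days = Nov 24, 2033.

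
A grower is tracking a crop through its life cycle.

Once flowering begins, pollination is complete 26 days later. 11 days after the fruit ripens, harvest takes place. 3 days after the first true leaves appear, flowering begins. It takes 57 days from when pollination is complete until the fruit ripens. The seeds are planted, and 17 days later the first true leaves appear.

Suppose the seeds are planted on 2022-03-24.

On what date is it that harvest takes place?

2022-07-16

The seeds are planted: Mar 24, 2022.
The first true leaves appear: Mar 24, 2022 + 17 days = Apr 10, 2022.
Flowering begins: Apr 10, 2022 + 3 days = Apr 13, 2022.
Pollination is complete: Apr 13, 2022 + 26 days = May 9, 2022.
The fruit ripens: May 9, 2022 + 57 days = Jul 5, 2022.
Harvest takes place: Jul 5, 2022 + 11 days = Jul 16, 2022.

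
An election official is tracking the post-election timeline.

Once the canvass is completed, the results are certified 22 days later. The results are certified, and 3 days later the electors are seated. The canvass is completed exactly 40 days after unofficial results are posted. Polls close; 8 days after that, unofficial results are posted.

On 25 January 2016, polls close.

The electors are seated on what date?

7 April 2016

Polls close: Jan 25, 2016.
Unofficial results are posted: Jan 25, 2016 + 8 days = Feb 2, 2016.
The canvass is completed: Feb 2, 2016 + 40 days = Mar 13, 2016.
The results are certified: Mar 13, 2016 + 22 days = Apr 4, 2016.
The electors are seated: Apr 4, 2016 + 3 days = Apr 7, 2016.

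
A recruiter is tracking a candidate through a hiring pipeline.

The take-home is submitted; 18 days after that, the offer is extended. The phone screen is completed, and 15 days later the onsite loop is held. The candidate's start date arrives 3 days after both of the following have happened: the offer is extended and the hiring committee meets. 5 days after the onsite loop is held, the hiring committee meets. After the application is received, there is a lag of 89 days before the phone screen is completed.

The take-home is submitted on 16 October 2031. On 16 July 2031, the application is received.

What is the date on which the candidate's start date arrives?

6 November 2031

The take-home is submitted: Oct 16, 2031.
The offer is extended: Oct 16, 2031 + 18 days = Nov 3, 2031.
The application is received: Jul 16, 2031.
The phone screen is completed: Jul 16, 2031 + 89 days = Oct 13, 2031.
The onsite loop is held: Oct 13, 2031 + 15 days = Oct 28, 2031.
The hiring committee meets: Oct 28, 2031 + 5 days = Nov 2, 2031.
Both prerequisites met — the offer is extended (Nov 3, 2031), the hiring committee meets (Nov 2, 2031); the later is Nov 3, 2031.
The candidate's start date arrives: Nov 3, 2031 + 3 days = Nov 6, 2031.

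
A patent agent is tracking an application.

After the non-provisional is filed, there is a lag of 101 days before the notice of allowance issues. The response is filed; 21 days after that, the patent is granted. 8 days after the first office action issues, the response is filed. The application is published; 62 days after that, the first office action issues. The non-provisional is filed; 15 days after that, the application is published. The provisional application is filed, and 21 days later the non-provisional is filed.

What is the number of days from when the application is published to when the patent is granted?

91 days

Causal path: the application is published → the first office action issues → the response is filed → the patent is granted.
Total delay along the path: 62 + 8 + 21 = 91 days.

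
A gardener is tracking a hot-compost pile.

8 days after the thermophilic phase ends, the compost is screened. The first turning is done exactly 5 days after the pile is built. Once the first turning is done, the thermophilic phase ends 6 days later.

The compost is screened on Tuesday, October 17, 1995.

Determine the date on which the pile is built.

The compost is screened: Oct 17, 1995.
The thermophilic phase ends: Oct 17, 1995 − 8 days = Oct 9, 1995.
The first turning is done: Oct 9, 1995 − 6 days = Oct 3, 1995.
The pile is built: Oct 3, 1995 − 5 days = Sep 28, 1995.

Thursday, September 28, 1995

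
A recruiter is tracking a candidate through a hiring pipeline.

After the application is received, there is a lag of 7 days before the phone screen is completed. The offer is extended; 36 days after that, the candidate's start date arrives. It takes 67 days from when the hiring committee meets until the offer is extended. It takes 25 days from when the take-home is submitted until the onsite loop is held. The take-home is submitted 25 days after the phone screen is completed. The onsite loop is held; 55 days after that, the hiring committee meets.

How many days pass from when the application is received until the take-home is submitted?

32 days

Causal path: the application is received → the phone screen is completed → the take-home is submitted.
Total delay along the path: 7 + 25 = 32 days.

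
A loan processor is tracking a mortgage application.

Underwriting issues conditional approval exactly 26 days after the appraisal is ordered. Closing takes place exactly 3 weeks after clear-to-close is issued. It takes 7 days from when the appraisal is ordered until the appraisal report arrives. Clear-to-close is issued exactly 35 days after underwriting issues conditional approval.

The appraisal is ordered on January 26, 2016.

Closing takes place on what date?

April 17, 2016

The appraisal is ordered: Jan 26, 2016.
Underwriting issues conditional approval: Jan 26, 2016 + 26 days = Feb 21, 2016.
Clear-to-close is issued: Feb 21, 2016 + 35 days = Mar 27, 2016.
Closing takes place: Mar 27, 2016 + 3 weeks = Apr 17, 2016.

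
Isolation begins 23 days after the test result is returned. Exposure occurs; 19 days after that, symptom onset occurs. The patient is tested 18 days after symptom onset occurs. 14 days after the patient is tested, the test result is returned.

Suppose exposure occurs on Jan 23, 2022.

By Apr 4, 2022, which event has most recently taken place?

Exposure occurs: Jan 23, 2022.
Symptom onset occurs: Jan 23, 2022 + 19 days = Feb 11, 2022.
The patient is tested: Feb 11, 2022 + 18 days = Mar 1, 2022.
The test result is returned: Mar 1, 2022 + 14 days = Mar 15, 2022.
Isolation begins: Mar 15, 2022 + 23 days = Apr 7, 2022.
Apr 4, 2022 falls between when the test result is returned (Mar 15, 2022) and when isolation begins (Apr 7, 2022).

The test result is returned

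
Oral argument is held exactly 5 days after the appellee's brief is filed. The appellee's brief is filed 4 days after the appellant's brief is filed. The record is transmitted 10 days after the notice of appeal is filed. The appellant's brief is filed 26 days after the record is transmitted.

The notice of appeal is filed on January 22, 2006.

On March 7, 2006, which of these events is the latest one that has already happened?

The appellee's brief is filed

The notice of appeal is filed: Jan 22, 2006.
The record is transmitted: Jan 22, 2006 + 10 days = Feb 1, 2006.
The appellant's brief is filed: Feb 1, 2006 + 26 days = Feb 27, 2006.
The appellee's brief is filed: Feb 27, 2006 + 4 days = Mar 3, 2006.
Oral argument is held: Mar 3, 2006 + 5 days = Mar 8, 2006.
Mar 7, 2006 falls between when the appellee's brief is filed (Mar 3, 2006) and when oral argument is held (Mar 8, 2006).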